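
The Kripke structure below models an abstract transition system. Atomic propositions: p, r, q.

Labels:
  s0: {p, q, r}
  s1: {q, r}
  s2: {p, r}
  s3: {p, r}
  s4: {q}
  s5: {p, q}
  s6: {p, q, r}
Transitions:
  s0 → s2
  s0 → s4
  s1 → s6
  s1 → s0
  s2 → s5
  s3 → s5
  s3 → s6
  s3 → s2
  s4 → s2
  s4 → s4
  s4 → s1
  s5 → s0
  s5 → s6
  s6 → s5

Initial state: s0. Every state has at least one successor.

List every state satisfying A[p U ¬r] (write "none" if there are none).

{s0, s2, s3, s4, s5, s6}

States satisfying p: {s0, s2, s3, s5, s6}.
States satisfying ¬r: {s4, s5}.
States satisfying A[p U ¬r]: {s0, s2, s3, s4, s5, s6}.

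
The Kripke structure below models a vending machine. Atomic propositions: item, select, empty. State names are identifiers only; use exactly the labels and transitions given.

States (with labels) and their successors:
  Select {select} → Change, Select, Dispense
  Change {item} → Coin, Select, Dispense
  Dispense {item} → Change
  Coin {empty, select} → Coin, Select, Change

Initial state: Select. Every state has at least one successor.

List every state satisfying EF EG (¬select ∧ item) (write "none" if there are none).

{Select, Change, Dispense, Coin}

States satisfying EG (¬select ∧ item): {Change, Dispense}.
States satisfying EF EG (¬select ∧ item): {Select, Change, Dispense, Coin}.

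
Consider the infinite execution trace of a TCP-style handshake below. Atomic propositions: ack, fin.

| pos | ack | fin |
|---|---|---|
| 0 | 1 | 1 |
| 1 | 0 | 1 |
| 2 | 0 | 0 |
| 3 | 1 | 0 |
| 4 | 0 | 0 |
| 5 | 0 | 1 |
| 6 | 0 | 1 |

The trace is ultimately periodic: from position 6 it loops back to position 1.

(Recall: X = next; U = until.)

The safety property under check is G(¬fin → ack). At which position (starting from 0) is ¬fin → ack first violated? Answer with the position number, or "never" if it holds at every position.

2

Check ¬fin → ack at each position in order: 0 ✓, 1 ✓.
At position 2 the labels are {}, so ¬fin → ack is false there. This is the first violation.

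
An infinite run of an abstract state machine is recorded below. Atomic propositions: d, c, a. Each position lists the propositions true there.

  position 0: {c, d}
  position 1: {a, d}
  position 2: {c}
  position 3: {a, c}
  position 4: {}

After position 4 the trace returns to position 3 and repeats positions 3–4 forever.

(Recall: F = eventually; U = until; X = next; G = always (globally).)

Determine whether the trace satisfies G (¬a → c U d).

No

¬a → c U d must hold at every position from 0 onward. It fails at position 2, so G (¬a → c U d) is false.
Positions where ¬a holds: 0, 2, 4.
Check c U d at each: 0→ok, 2→fails, 4→fails.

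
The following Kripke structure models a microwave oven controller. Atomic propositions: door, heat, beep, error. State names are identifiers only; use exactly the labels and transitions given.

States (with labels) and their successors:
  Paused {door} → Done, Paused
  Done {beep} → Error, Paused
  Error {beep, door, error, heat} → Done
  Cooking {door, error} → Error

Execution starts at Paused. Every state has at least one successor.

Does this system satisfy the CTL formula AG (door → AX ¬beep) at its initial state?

Violated

States satisfying door → AX ¬beep: {Done}.
States satisfying AG (door → AX ¬beep): ∅.
Error is reachable from Paused and violates door → AX ¬beep, so AG fails at Paused.
Paused ∉ Sat(AG (door → AX ¬beep)).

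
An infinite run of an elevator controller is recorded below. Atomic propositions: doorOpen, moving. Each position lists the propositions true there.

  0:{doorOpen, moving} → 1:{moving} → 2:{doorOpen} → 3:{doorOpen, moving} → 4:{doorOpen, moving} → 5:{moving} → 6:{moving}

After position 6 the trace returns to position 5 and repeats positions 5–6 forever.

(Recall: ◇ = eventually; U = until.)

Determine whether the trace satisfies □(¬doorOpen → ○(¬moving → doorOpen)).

Yes

¬doorOpen → ○(¬moving → doorOpen) holds at every position 0..6, and those are all positions ever visited, so □(¬doorOpen → ○(¬moving → doorOpen)) holds.
Positions where ¬doorOpen holds: 1, 5, 6.
Check ○(¬moving → doorOpen) at each: 1→ok, 5→ok, 6→ok.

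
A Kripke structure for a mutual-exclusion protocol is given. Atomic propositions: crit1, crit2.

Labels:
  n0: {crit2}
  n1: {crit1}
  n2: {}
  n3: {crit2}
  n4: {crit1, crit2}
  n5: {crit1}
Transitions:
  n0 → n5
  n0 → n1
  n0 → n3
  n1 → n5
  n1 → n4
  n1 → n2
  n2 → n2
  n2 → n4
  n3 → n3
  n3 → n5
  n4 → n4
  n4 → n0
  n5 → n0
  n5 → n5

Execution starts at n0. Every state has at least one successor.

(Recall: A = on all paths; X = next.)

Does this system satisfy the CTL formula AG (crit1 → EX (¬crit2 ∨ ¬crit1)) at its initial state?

States satisfying crit1 → EX (¬crit2 ∨ ¬crit1): {n0, n1, n2, n3, n4, n5}.
States satisfying AG (crit1 → EX (¬crit2 ∨ ¬crit1)): {n0, n1, n2, n3, n4, n5}.
Every state reachable from n0 satisfies crit1 → EX (¬crit2 ∨ ¬crit1).
n0 ∈ Sat(AG (crit1 → EX (¬crit2 ∨ ¬crit1))).

Holds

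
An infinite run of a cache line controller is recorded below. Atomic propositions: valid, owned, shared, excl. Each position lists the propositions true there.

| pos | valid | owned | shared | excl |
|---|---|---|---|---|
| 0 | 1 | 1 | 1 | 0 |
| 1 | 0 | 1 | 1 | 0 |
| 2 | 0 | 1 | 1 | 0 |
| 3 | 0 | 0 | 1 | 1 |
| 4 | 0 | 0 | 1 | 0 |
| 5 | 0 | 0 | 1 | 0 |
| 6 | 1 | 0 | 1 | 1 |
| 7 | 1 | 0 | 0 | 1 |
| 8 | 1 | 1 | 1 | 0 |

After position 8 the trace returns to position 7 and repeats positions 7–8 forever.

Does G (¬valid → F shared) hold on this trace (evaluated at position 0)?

¬valid → F shared holds at every position 0..8, and those are all positions ever visited, so G (¬valid → F shared) holds.
Positions where ¬valid holds: 1, 2, 3, 4, 5.
Check F shared at each: 1→ok, 2→ok, 3→ok, 4→ok, 5→ok.

Holds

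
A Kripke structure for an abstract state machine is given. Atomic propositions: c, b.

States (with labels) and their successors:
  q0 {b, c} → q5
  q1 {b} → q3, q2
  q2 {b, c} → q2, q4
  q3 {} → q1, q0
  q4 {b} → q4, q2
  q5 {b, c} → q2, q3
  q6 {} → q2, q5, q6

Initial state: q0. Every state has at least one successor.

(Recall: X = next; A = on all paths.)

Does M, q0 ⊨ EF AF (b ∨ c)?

States satisfying AF (b ∨ c): {q0, q1, q2, q3, q4, q5}.
States satisfying EF AF (b ∨ c): {q0, q1, q2, q3, q4, q5, q6}.
Some path from q0 reaches a state where AF (b ∨ c) holds.
q0 ∈ Sat(EF AF (b ∨ c)).

Holds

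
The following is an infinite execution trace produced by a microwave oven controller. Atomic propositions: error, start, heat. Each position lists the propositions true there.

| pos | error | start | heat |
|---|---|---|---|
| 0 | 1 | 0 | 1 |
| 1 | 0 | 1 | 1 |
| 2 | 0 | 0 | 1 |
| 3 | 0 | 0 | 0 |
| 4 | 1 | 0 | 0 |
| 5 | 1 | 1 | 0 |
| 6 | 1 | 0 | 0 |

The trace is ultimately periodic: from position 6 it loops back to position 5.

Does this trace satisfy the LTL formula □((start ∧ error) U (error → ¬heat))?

No

(start ∧ error) U (error → ¬heat) must hold at every position from 0 onward. It fails at position 0, so □((start ∧ error) U (error → ¬heat)) is false.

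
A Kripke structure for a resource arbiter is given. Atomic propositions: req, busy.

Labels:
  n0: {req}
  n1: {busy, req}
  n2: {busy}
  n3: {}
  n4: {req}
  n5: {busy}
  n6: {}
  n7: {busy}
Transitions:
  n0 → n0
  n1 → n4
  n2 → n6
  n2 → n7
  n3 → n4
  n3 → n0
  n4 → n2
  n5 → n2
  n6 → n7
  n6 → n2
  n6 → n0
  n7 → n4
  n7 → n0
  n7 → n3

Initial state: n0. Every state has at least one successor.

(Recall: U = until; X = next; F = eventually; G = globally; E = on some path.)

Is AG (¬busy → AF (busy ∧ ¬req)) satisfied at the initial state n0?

States satisfying ¬busy → AF (busy ∧ ¬req): {n1, n2, n4, n5, n7}.
States satisfying AG (¬busy → AF (busy ∧ ¬req)): ∅.
n0 is reachable from n0 and violates ¬busy → AF (busy ∧ ¬req), so AG fails at n0.
n0 ∉ Sat(AG (¬busy → AF (busy ∧ ¬req))).

Does not hold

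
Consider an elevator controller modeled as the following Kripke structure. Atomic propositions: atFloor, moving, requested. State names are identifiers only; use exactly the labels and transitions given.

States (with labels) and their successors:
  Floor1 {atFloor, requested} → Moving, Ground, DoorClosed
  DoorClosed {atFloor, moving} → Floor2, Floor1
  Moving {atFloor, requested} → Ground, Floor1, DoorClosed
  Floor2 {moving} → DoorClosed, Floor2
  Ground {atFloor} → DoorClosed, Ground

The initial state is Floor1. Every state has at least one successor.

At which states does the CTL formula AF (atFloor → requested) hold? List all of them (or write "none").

{Floor1, DoorClosed, Moving, Floor2}

States satisfying atFloor → requested: {Floor1, Moving, Floor2}.
States satisfying AF (atFloor → requested): {Floor1, DoorClosed, Moving, Floor2}.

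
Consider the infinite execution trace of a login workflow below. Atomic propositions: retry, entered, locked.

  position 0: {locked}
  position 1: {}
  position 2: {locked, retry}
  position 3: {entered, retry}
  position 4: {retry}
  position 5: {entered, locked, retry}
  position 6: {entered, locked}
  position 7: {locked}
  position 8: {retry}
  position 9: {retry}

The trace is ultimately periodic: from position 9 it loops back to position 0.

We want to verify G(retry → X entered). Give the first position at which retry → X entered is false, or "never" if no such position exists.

3

Check retry → X entered at each position in order: 0 ✓, 1 ✓, 2 ✓.
At position 3 the labels are {entered, retry} and the next position 4 has {retry}, so retry → X entered is false there. This is the first violation.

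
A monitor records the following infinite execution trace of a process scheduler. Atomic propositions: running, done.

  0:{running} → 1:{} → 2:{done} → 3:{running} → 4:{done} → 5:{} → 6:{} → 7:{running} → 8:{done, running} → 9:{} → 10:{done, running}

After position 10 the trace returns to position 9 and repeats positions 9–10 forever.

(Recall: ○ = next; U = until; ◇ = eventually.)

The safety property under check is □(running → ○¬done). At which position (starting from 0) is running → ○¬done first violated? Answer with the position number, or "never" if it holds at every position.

3

Check running → ○¬done at each position in order: 0 ✓, 1 ✓, 2 ✓.
At position 3 the labels are {running} and the next position 4 has {done}, so running → ○¬done is false there. This is the first violation.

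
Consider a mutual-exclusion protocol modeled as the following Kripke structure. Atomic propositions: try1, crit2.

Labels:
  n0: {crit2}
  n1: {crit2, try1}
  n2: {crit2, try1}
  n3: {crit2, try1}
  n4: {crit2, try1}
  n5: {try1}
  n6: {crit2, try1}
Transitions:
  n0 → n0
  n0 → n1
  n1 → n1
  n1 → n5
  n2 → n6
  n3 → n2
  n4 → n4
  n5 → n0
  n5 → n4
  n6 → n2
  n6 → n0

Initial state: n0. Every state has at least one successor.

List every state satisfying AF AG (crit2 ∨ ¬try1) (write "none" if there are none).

{n4}

States satisfying AG (crit2 ∨ ¬try1): {n4}.
States satisfying AF AG (crit2 ∨ ¬try1): {n4}.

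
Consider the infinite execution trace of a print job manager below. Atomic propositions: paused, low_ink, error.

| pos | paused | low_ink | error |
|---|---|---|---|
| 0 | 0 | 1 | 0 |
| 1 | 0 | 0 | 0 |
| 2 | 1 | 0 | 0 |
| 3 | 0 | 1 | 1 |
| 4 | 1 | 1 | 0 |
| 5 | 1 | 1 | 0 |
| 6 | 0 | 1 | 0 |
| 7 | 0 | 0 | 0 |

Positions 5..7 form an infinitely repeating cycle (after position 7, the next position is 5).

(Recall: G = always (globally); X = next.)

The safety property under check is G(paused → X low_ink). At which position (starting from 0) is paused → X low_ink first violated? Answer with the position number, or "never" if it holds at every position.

paused → X low_ink holds at every position 0..7, and those are all the positions the trace ever visits, so the invariant G(paused → X low_ink) is never violated.

never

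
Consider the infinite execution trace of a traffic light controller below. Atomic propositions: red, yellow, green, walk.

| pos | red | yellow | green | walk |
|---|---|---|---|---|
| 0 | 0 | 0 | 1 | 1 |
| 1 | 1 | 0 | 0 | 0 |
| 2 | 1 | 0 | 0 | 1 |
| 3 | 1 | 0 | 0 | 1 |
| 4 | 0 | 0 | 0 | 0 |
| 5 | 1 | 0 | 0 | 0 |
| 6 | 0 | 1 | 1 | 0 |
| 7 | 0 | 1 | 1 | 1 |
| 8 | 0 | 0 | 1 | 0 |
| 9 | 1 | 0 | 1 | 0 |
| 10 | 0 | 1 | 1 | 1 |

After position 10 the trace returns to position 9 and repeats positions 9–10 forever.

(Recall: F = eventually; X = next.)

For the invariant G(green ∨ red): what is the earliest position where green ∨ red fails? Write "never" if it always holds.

Check green ∨ red at each position in order: 0 ✓, 1 ✓, 2 ✓, 3 ✓.
At position 4 the labels are {}, so green ∨ red is false there. This is the first violation.

4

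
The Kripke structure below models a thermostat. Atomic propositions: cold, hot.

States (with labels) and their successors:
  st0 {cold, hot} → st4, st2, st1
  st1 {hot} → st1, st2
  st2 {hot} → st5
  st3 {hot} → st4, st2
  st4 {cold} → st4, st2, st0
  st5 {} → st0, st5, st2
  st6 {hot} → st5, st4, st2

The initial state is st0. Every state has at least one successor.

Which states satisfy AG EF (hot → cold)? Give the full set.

{st0, st1, st2, st3, st4, st5, st6}

States satisfying EF (hot → cold): {st0, st1, st2, st3, st4, st5, st6}.
States satisfying AG EF (hot → cold): {st0, st1, st2, st3, st4, st5, st6}.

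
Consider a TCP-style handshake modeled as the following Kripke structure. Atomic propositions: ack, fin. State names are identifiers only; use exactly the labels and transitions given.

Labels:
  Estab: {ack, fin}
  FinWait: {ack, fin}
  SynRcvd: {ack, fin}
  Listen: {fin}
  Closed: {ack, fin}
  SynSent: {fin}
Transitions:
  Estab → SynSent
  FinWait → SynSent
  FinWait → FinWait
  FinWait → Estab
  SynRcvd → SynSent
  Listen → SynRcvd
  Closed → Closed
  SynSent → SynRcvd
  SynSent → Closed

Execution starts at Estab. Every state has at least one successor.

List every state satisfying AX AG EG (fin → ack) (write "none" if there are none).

{Closed}

States satisfying AG EG (fin → ack): {Closed}.
States satisfying AX AG EG (fin → ack): {Closed}.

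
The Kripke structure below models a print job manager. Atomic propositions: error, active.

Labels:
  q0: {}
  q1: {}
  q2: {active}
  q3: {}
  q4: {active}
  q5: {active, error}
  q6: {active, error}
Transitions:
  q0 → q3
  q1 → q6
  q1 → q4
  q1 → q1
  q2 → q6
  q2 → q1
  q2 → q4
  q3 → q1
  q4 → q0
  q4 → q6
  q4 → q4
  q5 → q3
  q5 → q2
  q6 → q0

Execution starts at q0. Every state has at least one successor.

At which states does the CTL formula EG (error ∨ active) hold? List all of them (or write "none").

States satisfying error ∨ active: {q2, q4, q5, q6}.
States satisfying EG (error ∨ active): {q2, q4, q5}.

{q2, q4, q5}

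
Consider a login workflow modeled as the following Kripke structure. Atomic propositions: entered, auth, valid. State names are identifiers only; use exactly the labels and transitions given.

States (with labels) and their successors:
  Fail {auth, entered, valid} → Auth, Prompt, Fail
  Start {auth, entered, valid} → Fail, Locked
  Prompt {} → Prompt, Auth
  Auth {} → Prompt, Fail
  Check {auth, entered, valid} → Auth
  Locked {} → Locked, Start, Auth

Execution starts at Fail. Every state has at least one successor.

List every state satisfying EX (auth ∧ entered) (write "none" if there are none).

{Fail, Start, Auth, Locked}

States satisfying auth ∧ entered: {Fail, Start, Check}.
States satisfying EX (auth ∧ entered): {Fail, Start, Auth, Locked}.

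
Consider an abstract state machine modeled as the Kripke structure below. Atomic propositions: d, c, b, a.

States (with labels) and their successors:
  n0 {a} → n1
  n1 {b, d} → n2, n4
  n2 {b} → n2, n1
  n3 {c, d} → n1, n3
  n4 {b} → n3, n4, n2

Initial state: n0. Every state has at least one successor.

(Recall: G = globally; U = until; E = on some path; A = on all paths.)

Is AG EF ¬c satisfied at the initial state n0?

Holds

States satisfying EF ¬c: {n0, n1, n2, n3, n4}.
States satisfying AG EF ¬c: {n0, n1, n2, n3, n4}.
Every state reachable from n0 satisfies EF ¬c.
n0 ∈ Sat(AG EF ¬c).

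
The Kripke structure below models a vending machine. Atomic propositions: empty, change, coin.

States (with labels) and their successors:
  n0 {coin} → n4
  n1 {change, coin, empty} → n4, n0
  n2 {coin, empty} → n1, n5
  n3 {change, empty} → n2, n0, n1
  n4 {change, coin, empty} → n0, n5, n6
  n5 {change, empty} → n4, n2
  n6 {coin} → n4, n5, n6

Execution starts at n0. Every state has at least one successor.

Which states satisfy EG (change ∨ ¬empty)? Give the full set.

States satisfying change ∨ ¬empty: {n0, n1, n3, n4, n5, n6}.
States satisfying EG (change ∨ ¬empty): {n0, n1, n3, n4, n5, n6}.

{n0, n1, n3, n4, n5, n6}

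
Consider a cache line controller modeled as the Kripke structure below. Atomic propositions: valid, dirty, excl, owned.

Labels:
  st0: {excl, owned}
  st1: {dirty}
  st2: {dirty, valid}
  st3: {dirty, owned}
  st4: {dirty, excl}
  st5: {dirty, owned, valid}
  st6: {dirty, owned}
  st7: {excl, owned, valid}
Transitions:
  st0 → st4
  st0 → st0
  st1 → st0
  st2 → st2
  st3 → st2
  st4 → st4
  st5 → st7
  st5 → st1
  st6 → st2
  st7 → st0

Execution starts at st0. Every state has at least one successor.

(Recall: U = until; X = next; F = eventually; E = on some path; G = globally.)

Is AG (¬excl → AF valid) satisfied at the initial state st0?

States satisfying ¬excl → AF valid: {st0, st2, st3, st4, st5, st6, st7}.
States satisfying AG (¬excl → AF valid): {st0, st2, st3, st4, st6, st7}.
Every state reachable from st0 satisfies ¬excl → AF valid.
st0 ∈ Sat(AG (¬excl → AF valid)).

Yes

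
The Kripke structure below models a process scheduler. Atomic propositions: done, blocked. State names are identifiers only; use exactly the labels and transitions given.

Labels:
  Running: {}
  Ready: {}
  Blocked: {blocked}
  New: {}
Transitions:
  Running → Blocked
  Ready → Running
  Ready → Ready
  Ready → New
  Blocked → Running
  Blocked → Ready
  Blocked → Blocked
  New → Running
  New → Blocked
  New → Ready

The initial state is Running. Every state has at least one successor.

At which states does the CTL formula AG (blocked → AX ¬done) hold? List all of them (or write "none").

{Running, Ready, Blocked, New}

States satisfying blocked → AX ¬done: {Running, Ready, Blocked, New}.
States satisfying AG (blocked → AX ¬done): {Running, Ready, Blocked, New}.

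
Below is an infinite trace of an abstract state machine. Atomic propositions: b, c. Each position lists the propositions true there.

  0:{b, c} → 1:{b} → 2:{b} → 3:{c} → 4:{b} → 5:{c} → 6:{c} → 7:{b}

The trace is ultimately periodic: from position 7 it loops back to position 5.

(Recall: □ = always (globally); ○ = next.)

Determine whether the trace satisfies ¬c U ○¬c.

Holds

Walking from position 0: ○¬c first holds at position 0, and ¬c holds at every earlier position along the way, so ¬c U ○¬c holds.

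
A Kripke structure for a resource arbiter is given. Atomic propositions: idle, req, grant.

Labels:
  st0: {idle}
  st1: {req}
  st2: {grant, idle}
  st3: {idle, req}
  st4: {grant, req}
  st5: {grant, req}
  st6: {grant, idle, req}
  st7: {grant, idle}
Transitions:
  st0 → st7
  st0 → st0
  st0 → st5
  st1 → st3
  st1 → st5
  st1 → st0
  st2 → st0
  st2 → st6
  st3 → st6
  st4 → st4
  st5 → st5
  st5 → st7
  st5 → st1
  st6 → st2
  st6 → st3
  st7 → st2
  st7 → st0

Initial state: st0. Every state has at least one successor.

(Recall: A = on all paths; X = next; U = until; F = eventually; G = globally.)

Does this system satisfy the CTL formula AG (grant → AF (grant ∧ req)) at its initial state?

Violated

States satisfying grant → AF (grant ∧ req): {st0, st1, st3, st4, st5, st6}.
States satisfying AG (grant → AF (grant ∧ req)): {st4}.
st2 is reachable from st0 and violates grant → AF (grant ∧ req), so AG fails at st0.
st0 ∉ Sat(AG (grant → AF (grant ∧ req))).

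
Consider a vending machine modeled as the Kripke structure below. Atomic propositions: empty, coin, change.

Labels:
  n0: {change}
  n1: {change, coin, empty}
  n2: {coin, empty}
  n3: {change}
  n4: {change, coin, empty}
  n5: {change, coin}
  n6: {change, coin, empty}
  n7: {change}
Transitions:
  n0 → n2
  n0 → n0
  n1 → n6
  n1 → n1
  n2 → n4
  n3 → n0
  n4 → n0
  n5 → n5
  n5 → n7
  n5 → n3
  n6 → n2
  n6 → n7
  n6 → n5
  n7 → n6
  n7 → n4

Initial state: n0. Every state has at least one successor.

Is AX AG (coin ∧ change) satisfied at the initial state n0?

States satisfying AG (coin ∧ change): ∅.
States satisfying AX AG (coin ∧ change): ∅.
n0 ∉ Sat(AX AG (coin ∧ change)).

No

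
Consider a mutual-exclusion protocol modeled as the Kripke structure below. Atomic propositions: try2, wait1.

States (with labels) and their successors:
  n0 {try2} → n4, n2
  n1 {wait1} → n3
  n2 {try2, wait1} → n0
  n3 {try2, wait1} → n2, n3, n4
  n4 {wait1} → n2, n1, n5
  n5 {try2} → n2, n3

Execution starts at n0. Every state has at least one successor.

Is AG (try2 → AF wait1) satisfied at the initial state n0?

States satisfying try2 → AF wait1: {n0, n1, n2, n3, n4, n5}.
States satisfying AG (try2 → AF wait1): {n0, n1, n2, n3, n4, n5}.
Every state reachable from n0 satisfies try2 → AF wait1.
n0 ∈ Sat(AG (try2 → AF wait1)).

Holds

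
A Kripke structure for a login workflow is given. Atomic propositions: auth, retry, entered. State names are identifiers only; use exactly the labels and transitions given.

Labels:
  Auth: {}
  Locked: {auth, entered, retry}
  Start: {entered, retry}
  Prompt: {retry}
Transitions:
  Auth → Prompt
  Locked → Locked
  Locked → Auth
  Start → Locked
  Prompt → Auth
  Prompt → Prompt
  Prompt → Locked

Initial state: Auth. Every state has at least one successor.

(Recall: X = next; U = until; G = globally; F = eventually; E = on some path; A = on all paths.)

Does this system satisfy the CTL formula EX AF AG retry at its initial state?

States satisfying AF AG retry: ∅.
States satisfying EX AF AG retry: ∅.
No suitable path/successor from Auth witnesses the formula.
Auth ∉ Sat(EX AF AG retry).

Violated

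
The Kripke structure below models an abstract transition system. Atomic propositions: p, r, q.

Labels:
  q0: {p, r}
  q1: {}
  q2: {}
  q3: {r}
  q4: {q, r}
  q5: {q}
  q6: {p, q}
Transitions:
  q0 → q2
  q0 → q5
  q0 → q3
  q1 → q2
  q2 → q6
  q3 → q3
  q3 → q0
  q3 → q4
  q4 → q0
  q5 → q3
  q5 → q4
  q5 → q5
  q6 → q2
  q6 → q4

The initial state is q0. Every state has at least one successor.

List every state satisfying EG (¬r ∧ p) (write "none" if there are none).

none

States satisfying ¬r ∧ p: {q6}.
States satisfying EG (¬r ∧ p): ∅.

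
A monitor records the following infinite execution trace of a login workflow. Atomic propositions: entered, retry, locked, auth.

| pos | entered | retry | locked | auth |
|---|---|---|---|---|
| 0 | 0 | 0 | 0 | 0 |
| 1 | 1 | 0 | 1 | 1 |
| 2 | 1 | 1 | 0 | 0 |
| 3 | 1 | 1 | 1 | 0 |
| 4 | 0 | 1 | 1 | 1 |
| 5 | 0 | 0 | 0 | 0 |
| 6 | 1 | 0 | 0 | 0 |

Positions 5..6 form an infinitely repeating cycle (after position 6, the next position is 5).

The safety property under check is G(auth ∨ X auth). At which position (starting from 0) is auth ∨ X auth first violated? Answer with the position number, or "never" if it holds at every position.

Check auth ∨ X auth at each position in order: 0 ✓, 1 ✓.
At position 2 the labels are {entered, retry} and the next position 3 has {entered, locked, retry}, so auth ∨ X auth is false there. This is the first violation.

2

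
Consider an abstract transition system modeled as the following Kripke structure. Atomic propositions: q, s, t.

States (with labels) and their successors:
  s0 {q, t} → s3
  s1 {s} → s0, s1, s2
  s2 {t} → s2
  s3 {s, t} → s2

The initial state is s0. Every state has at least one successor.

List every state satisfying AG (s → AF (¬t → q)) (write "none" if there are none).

States satisfying s → AF (¬t → q): {s0, s2, s3}.
States satisfying AG (s → AF (¬t → q)): {s0, s2, s3}.

{s0, s2, s3}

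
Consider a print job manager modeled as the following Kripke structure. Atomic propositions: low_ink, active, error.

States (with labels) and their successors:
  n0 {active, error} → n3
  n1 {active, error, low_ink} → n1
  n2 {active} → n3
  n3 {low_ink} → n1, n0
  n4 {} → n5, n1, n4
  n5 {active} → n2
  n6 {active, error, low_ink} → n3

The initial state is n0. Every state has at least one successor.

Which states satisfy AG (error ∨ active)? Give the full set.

{n1}

States satisfying error ∨ active: {n0, n1, n2, n5, n6}.
States satisfying AG (error ∨ active): {n1}.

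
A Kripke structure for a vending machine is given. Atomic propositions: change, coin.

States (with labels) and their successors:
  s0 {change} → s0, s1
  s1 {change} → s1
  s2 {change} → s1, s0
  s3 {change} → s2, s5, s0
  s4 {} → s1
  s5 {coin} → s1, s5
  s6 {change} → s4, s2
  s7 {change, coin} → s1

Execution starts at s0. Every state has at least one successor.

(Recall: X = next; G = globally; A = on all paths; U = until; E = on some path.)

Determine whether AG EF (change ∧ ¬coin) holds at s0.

Satisfied

States satisfying EF (change ∧ ¬coin): {s0, s1, s2, s3, s4, s5, s6, s7}.
States satisfying AG EF (change ∧ ¬coin): {s0, s1, s2, s3, s4, s5, s6, s7}.
Every state reachable from s0 satisfies EF (change ∧ ¬coin).
s0 ∈ Sat(AG EF (change ∧ ¬coin)).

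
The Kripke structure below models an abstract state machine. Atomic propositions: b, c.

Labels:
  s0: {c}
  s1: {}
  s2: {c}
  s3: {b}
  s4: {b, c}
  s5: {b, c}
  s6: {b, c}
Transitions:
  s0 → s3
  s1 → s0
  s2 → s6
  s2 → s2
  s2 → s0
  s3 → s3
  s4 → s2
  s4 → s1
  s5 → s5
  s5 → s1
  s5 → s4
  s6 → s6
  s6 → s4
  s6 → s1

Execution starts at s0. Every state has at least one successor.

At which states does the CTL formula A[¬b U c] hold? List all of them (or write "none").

States satisfying ¬b: {s0, s1, s2}.
States satisfying c: {s0, s2, s4, s5, s6}.
States satisfying A[¬b U c]: {s0, s1, s2, s4, s5, s6}.

{s0, s1, s2, s4, s5, s6}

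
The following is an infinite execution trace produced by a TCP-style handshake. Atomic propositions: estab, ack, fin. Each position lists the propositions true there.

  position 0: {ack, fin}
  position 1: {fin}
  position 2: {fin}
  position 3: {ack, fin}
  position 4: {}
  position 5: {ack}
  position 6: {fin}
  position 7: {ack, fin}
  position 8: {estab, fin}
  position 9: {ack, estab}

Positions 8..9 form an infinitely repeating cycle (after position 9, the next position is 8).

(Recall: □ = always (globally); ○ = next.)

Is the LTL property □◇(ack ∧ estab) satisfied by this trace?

◇(ack ∧ estab) holds at every position 0..9, and those are all positions ever visited, so □◇(ack ∧ estab) holds.

Satisfied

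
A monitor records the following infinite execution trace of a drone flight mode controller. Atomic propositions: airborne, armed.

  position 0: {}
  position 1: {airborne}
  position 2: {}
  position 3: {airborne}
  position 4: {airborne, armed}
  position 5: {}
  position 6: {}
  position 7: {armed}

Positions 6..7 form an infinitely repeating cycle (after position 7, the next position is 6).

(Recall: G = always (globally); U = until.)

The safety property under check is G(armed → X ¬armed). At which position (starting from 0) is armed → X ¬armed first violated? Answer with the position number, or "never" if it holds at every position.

never

armed → X ¬armed holds at every position 0..7, and those are all the positions the trace ever visits, so the invariant G(armed → X ¬armed) is never violated.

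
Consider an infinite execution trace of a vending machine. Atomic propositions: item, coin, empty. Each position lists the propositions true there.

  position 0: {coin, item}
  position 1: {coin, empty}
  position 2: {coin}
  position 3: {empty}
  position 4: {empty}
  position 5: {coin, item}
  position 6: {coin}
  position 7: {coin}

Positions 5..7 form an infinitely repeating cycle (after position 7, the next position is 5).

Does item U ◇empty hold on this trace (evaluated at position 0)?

Yes

Walking from position 0: ◇empty first holds at position 0, and item holds at every earlier position along the way, so item U ◇empty holds.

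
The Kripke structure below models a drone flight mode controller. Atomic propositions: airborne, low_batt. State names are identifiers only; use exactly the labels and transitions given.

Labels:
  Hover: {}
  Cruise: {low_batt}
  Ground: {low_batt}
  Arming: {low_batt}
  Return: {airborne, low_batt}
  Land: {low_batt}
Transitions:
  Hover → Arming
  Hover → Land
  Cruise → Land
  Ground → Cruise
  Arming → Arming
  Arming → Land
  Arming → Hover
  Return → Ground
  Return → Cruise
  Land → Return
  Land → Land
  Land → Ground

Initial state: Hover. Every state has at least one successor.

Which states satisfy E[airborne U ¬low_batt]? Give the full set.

{Hover}

States satisfying airborne: {Return}.
States satisfying ¬low_batt: {Hover}.
States satisfying E[airborne U ¬low_batt]: {Hover}.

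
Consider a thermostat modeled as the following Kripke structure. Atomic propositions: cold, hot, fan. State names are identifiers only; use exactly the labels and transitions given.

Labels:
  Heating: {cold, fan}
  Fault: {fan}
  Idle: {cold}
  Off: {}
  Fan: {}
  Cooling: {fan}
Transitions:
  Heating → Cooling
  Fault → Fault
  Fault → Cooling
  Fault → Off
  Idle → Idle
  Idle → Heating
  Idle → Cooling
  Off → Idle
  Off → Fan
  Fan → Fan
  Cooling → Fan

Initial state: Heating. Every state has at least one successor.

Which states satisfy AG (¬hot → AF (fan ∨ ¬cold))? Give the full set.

States satisfying ¬hot → AF (fan ∨ ¬cold): {Heating, Fault, Off, Fan, Cooling}.
States satisfying AG (¬hot → AF (fan ∨ ¬cold)): {Heating, Fan, Cooling}.

{Heating, Fan, Cooling}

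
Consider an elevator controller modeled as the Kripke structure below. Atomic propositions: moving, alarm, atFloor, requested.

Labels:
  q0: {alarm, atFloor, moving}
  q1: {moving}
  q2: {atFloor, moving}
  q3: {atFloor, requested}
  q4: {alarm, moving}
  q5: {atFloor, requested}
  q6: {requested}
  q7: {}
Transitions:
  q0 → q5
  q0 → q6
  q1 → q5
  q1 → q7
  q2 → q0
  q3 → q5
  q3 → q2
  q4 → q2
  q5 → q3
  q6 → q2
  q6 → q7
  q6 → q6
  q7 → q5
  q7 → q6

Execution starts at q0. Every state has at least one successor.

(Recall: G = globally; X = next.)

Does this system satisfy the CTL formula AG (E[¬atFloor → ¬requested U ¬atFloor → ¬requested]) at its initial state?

States satisfying E[¬atFloor → ¬requested U ¬atFloor → ¬requested]: {q0, q1, q2, q3, q4, q5, q7}.
States satisfying AG (E[¬atFloor → ¬requested U ¬atFloor → ¬requested]): ∅.
q6 is reachable from q0 and violates E[¬atFloor → ¬requested U ¬atFloor → ¬requested], so AG fails at q0.
q0 ∉ Sat(AG (E[¬atFloor → ¬requested U ¬atFloor → ¬requested])).

Does not hold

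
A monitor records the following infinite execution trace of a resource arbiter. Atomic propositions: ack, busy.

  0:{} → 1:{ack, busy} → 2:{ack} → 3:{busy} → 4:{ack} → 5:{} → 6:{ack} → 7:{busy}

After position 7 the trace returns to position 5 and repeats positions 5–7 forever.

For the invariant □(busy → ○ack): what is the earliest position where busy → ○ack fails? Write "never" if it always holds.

7

Check busy → ○ack at each position in order: 0 ✓, 1 ✓, 2 ✓, 3 ✓, 4 ✓, 5 ✓, 6 ✓.
At position 7 the labels are {busy} and the next position 5 has {}, so busy → ○ack is false there. This is the first violation.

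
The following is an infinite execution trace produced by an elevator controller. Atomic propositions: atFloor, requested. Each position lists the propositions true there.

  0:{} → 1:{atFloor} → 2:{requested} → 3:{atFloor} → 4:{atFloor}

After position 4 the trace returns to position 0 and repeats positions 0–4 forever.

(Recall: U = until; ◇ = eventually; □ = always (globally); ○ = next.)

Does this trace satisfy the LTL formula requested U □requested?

Walking from position 0: at position 0, □requested has not yet held and requested fails, so requested U □requested is false.

Violated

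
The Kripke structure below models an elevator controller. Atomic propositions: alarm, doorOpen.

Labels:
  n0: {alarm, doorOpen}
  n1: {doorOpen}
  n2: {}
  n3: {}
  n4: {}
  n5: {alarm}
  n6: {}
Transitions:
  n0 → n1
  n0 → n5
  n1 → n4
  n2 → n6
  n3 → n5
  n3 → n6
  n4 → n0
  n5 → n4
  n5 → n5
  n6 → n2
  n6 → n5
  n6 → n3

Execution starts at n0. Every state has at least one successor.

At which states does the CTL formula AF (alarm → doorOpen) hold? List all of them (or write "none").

States satisfying alarm → doorOpen: {n0, n1, n2, n3, n4, n6}.
States satisfying AF (alarm → doorOpen): {n0, n1, n2, n3, n4, n6}.

{n0, n1, n2, n3, n4, n6}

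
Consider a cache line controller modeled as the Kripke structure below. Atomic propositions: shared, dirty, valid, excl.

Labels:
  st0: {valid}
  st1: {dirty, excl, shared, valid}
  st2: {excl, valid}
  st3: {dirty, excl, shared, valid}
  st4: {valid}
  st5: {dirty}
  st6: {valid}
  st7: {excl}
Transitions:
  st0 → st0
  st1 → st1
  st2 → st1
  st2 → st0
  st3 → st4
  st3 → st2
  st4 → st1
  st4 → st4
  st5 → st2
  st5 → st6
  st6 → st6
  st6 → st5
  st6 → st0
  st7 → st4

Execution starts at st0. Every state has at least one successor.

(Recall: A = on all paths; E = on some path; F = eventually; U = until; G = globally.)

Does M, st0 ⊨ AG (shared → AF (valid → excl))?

States satisfying shared → AF (valid → excl): {st0, st1, st2, st3, st4, st5, st6, st7}.
States satisfying AG (shared → AF (valid → excl)): {st0, st1, st2, st3, st4, st5, st6, st7}.
Every state reachable from st0 satisfies shared → AF (valid → excl).
st0 ∈ Sat(AG (shared → AF (valid → excl))).

Holds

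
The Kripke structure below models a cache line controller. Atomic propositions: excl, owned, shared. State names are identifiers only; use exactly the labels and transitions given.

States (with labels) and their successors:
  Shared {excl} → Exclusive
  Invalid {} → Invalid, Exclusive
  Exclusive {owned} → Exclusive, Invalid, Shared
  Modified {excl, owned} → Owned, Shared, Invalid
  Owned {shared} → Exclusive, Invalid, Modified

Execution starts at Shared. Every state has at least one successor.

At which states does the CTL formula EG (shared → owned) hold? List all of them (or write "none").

{Shared, Invalid, Exclusive, Modified}

States satisfying shared → owned: {Shared, Invalid, Exclusive, Modified}.
States satisfying EG (shared → owned): {Shared, Invalid, Exclusive, Modified}.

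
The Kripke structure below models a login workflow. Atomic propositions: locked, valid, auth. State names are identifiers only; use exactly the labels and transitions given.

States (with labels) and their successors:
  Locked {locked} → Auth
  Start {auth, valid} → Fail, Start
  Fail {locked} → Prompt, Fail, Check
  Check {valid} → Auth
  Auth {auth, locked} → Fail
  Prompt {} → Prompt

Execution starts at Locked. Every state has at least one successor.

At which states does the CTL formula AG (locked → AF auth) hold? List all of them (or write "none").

States satisfying locked → AF auth: {Locked, Start, Check, Auth, Prompt}.
States satisfying AG (locked → AF auth): {Prompt}.

{Prompt}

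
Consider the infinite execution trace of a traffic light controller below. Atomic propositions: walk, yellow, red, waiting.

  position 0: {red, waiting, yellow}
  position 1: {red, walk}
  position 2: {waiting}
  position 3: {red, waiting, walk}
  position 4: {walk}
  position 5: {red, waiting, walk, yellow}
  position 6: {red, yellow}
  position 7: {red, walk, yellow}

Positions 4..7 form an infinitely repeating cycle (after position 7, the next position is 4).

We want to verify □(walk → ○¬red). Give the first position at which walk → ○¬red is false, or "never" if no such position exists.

Check walk → ○¬red at each position in order: 0 ✓, 1 ✓, 2 ✓, 3 ✓.
At position 4 the labels are {walk} and the next position 5 has {red, waiting, walk, yellow}, so walk → ○¬red is false there. This is the first violation.

4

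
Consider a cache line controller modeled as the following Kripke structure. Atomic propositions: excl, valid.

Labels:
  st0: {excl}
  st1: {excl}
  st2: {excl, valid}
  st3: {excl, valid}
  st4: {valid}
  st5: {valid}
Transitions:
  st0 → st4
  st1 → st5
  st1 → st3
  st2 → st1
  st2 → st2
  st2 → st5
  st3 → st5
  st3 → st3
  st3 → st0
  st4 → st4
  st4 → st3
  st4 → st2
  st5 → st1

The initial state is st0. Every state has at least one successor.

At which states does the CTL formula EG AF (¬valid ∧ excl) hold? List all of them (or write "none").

States satisfying AF (¬valid ∧ excl): {st0, st1, st5}.
States satisfying EG AF (¬valid ∧ excl): {st1, st5}.

{st1, st5}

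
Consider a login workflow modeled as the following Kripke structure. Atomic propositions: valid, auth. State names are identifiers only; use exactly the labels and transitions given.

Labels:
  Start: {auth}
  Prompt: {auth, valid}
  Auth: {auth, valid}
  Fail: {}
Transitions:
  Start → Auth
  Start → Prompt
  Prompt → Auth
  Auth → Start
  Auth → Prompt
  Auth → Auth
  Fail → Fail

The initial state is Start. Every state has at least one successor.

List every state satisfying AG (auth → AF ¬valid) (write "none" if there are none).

States satisfying auth → AF ¬valid: {Start, Fail}.
States satisfying AG (auth → AF ¬valid): {Fail}.

{Fail}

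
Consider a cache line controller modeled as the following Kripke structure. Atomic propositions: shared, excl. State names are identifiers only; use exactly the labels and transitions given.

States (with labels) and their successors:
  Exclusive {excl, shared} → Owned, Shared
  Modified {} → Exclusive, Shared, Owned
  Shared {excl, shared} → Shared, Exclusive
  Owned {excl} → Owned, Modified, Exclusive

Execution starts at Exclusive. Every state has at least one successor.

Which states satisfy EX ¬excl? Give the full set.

{Owned}

States satisfying ¬excl: {Modified}.
States satisfying EX ¬excl: {Owned}.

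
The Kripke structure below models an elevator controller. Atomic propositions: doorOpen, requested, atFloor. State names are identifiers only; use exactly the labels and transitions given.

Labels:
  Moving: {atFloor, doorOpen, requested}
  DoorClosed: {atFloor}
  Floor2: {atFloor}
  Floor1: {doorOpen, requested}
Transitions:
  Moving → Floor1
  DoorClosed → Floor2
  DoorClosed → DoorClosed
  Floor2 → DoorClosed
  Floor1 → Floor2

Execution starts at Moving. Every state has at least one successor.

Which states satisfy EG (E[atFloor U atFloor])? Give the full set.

{DoorClosed, Floor2}

States satisfying E[atFloor U atFloor]: {Moving, DoorClosed, Floor2}.
States satisfying EG (E[atFloor U atFloor]): {DoorClosed, Floor2}.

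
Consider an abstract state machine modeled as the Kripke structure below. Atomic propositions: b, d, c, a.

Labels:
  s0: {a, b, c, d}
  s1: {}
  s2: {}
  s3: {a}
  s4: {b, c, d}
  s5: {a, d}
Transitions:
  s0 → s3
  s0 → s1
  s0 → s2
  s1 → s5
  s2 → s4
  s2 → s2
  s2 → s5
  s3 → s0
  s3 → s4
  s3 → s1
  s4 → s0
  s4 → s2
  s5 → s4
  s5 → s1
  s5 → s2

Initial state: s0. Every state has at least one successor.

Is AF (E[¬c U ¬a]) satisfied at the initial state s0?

Satisfied

States satisfying E[¬c U ¬a]: {s1, s2, s3, s4, s5}.
States satisfying AF (E[¬c U ¬a]): {s0, s1, s2, s3, s4, s5}.
s0 ∈ Sat(AF (E[¬c U ¬a])).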